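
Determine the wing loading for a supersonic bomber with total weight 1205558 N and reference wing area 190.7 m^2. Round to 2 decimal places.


Step 1: Wing loading = W / S = 1205558 / 190.7
Step 2: Wing loading = 6321.75 N/m^2

6321.75


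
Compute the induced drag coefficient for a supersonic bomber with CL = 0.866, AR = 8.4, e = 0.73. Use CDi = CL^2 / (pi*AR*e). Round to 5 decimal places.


Step 1: CL^2 = 0.866^2 = 0.749956
Step 2: pi * AR * e = 3.14159 * 8.4 * 0.73 = 19.264246
Step 3: CDi = 0.749956 / 19.264246 = 0.03893

0.03893


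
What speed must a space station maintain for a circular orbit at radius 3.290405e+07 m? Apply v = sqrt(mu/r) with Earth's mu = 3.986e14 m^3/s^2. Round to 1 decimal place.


Step 1: mu / r = 3.986e14 / 3.290405e+07 = 12114010.2814
Step 2: v = sqrt(12114010.2814) = 3480.5 m/s

3480.5


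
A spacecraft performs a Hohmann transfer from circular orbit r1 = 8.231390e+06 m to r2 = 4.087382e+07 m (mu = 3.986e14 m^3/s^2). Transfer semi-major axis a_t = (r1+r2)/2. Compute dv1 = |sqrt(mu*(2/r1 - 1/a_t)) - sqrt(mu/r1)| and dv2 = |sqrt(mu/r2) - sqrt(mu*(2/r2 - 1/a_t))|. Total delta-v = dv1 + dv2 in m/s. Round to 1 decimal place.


Step 1: Transfer semi-major axis a_t = (8.231390e+06 + 4.087382e+07) / 2 = 2.455260e+07 m
Step 2: v1 (circular at r1) = sqrt(mu/r1) = 6958.76 m/s
Step 3: v_t1 = sqrt(mu*(2/r1 - 1/a_t)) = 8978.54 m/s
Step 4: dv1 = |8978.54 - 6958.76| = 2019.78 m/s
Step 5: v2 (circular at r2) = 3122.81 m/s, v_t2 = 1808.15 m/s
Step 6: dv2 = |3122.81 - 1808.15| = 1314.67 m/s
Step 7: Total delta-v = 2019.78 + 1314.67 = 3334.4 m/s

3334.4


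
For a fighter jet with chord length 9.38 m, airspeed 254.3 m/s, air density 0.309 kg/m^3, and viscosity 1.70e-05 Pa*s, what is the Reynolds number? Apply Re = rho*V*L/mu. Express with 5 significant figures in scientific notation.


Step 1: Numerator = rho * V * L = 0.309 * 254.3 * 9.38 = 737.068206
Step 2: Re = 737.068206 / 1.70e-05
Step 3: Re = 4.3357e+07

4.3357e+07


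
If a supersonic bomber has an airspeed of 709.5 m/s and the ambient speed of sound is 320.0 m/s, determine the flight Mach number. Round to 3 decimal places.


Step 1: M = V / a = 709.5 / 320.0
Step 2: M = 2.217

2.217


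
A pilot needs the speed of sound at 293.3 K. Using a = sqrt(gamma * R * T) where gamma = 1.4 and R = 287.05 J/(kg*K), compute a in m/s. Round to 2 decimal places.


Step 1: gamma * R * T = 1.4 * 287.05 * 293.3 = 117868.471
Step 2: a = sqrt(117868.471) = 343.32 m/s

343.32


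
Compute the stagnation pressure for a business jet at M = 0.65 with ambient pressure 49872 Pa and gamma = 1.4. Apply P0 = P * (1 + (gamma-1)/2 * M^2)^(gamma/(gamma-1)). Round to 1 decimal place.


Step 1: (gamma-1)/2 * M^2 = 0.2 * 0.4225 = 0.0845
Step 2: 1 + 0.0845 = 1.0845
Step 3: Exponent gamma/(gamma-1) = 3.5
Step 4: P0 = 49872 * 1.0845^3.5 = 66246.1 Pa

66246.1


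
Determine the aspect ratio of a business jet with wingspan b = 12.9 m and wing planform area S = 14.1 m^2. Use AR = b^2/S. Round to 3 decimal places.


Step 1: b^2 = 12.9^2 = 166.41
Step 2: AR = 166.41 / 14.1 = 11.802

11.802


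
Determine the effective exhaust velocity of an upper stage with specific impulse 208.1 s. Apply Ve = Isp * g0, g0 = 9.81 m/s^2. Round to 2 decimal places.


Step 1: Ve = Isp * g0 = 208.1 * 9.81
Step 2: Ve = 2041.46 m/s

2041.46


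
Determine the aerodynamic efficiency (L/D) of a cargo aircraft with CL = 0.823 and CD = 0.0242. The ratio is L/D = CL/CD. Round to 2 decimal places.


Step 1: L/D = CL / CD = 0.823 / 0.0242
Step 2: L/D = 34.01

34.01


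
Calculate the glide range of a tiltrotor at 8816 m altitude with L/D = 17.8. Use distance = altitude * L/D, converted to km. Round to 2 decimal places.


Step 1: Glide distance = altitude * L/D = 8816 * 17.8 = 156924.8 m
Step 2: Convert to km: 156924.8 / 1000 = 156.92 km

156.92


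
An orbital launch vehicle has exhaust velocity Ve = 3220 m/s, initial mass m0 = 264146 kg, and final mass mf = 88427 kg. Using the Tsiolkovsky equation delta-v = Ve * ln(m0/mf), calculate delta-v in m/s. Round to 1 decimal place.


Step 1: Mass ratio m0/mf = 264146 / 88427 = 2.987165
Step 2: ln(2.987165) = 1.094325
Step 3: delta-v = 3220 * 1.094325 = 3523.7 m/s

3523.7


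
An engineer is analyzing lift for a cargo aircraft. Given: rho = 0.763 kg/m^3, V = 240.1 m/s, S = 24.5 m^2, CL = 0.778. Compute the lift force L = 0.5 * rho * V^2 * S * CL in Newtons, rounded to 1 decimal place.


Step 1: Calculate dynamic pressure q = 0.5 * 0.763 * 240.1^2 = 0.5 * 0.763 * 57648.01 = 21992.7158 Pa
Step 2: Multiply by wing area and lift coefficient: L = 21992.7158 * 24.5 * 0.778
Step 3: L = 538821.5375 * 0.778 = 419203.2 N

419203.2


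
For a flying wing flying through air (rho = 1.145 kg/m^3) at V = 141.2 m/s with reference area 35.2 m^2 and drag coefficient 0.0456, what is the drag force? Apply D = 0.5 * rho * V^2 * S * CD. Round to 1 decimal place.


Step 1: Dynamic pressure q = 0.5 * 1.145 * 141.2^2 = 11414.1844 Pa
Step 2: Drag D = q * S * CD = 11414.1844 * 35.2 * 0.0456
Step 3: D = 18321.1 N

18321.1


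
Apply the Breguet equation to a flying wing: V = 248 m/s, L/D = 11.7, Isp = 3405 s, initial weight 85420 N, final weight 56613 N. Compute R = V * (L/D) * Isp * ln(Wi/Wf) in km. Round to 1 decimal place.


Step 1: Coefficient = V * (L/D) * Isp = 248 * 11.7 * 3405 = 9879948.0 m
Step 2: Wi/Wf = 85420 / 56613 = 1.508841
Step 3: ln(1.508841) = 0.411342
Step 4: R = 9879948.0 * 0.411342 = 4064033.9 m = 4064.0 km

4064.0


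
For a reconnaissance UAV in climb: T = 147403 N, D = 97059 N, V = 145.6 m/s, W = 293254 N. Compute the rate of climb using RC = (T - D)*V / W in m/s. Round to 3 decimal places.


Step 1: Excess thrust = T - D = 147403 - 97059 = 50344 N
Step 2: Excess power = 50344 * 145.6 = 7330086.4 W
Step 3: RC = 7330086.4 / 293254 = 24.996 m/s

24.996


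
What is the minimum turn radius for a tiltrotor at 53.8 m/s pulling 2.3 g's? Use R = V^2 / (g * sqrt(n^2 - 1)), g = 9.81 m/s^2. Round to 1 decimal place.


Step 1: V^2 = 53.8^2 = 2894.44
Step 2: n^2 - 1 = 2.3^2 - 1 = 4.29
Step 3: sqrt(4.29) = 2.071232
Step 4: R = 2894.44 / (9.81 * 2.071232) = 142.5 m

142.5


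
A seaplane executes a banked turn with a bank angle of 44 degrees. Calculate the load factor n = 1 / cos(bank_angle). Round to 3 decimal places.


Step 1: Convert 44 degrees to radians = 0.767945
Step 2: cos(44 deg) = 0.71934
Step 3: n = 1 / 0.71934 = 1.390

1.390


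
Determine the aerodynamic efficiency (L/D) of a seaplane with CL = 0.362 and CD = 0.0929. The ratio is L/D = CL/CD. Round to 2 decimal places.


Step 1: L/D = CL / CD = 0.362 / 0.0929
Step 2: L/D = 3.90

3.90


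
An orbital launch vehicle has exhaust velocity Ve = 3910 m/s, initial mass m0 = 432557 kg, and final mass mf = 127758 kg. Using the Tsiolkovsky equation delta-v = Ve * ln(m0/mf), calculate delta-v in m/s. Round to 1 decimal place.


Step 1: Mass ratio m0/mf = 432557 / 127758 = 3.385753
Step 2: ln(3.385753) = 1.219576
Step 3: delta-v = 3910 * 1.219576 = 4768.5 m/s

4768.5


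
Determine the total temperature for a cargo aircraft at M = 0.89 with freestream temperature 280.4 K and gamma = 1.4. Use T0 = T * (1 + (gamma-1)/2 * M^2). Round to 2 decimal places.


Step 1: (gamma-1)/2 = 0.2
Step 2: M^2 = 0.7921
Step 3: 1 + 0.2 * 0.7921 = 1.15842
Step 4: T0 = 280.4 * 1.15842 = 324.82 K

324.82


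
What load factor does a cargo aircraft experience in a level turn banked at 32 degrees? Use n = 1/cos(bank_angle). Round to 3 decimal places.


Step 1: Convert 32 degrees to radians = 0.558505
Step 2: cos(32 deg) = 0.848048
Step 3: n = 1 / 0.848048 = 1.179

1.179


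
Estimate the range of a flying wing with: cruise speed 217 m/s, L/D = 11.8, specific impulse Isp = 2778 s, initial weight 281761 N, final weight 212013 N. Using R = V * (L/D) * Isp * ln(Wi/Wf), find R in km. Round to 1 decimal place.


Step 1: Coefficient = V * (L/D) * Isp = 217 * 11.8 * 2778 = 7113346.8 m
Step 2: Wi/Wf = 281761 / 212013 = 1.32898
Step 3: ln(1.32898) = 0.284412
Step 4: R = 7113346.8 * 0.284412 = 2023118.3 m = 2023.1 km

2023.1


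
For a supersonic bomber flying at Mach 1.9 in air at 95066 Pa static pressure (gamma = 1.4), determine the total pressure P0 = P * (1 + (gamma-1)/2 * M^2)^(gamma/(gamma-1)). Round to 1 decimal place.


Step 1: (gamma-1)/2 * M^2 = 0.2 * 3.61 = 0.722
Step 2: 1 + 0.722 = 1.722
Step 3: Exponent gamma/(gamma-1) = 3.5
Step 4: P0 = 95066 * 1.722^3.5 = 637002.6 Pa

637002.6


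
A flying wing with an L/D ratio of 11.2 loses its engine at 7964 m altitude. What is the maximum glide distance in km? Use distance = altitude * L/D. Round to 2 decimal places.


Step 1: Glide distance = altitude * L/D = 7964 * 11.2 = 89196.8 m
Step 2: Convert to km: 89196.8 / 1000 = 89.20 km

89.20


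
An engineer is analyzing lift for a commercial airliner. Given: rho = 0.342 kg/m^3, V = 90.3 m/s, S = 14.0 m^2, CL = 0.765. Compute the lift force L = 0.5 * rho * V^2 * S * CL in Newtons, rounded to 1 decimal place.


Step 1: Calculate dynamic pressure q = 0.5 * 0.342 * 90.3^2 = 0.5 * 0.342 * 8154.09 = 1394.3494 Pa
Step 2: Multiply by wing area and lift coefficient: L = 1394.3494 * 14.0 * 0.765
Step 3: L = 19520.8915 * 0.765 = 14933.5 N

14933.5


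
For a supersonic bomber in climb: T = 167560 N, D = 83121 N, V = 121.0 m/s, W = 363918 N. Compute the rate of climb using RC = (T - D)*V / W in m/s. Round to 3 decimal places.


Step 1: Excess thrust = T - D = 167560 - 83121 = 84439 N
Step 2: Excess power = 84439 * 121.0 = 10217119.0 W
Step 3: RC = 10217119.0 / 363918 = 28.075 m/s

28.075


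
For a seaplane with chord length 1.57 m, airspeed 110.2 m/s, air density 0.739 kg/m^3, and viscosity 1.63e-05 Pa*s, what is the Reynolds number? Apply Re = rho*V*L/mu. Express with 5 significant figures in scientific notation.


Step 1: Numerator = rho * V * L = 0.739 * 110.2 * 1.57 = 127.857346
Step 2: Re = 127.857346 / 1.63e-05
Step 3: Re = 7.8440e+06

7.8440e+06


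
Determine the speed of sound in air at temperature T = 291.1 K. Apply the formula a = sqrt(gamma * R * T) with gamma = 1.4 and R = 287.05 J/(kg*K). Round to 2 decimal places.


Step 1: gamma * R * T = 1.4 * 287.05 * 291.1 = 116984.357
Step 2: a = sqrt(116984.357) = 342.03 m/s

342.03


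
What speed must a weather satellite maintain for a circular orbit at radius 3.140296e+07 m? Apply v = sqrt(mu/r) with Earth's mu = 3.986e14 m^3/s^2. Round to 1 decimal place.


Step 1: mu / r = 3.986e14 / 3.140296e+07 = 12693070.9717
Step 2: v = sqrt(12693070.9717) = 3562.7 m/s

3562.7


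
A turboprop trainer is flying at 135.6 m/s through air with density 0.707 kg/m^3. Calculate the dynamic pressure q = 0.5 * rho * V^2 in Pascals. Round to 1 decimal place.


Step 1: V^2 = 135.6^2 = 18387.36
Step 2: q = 0.5 * 0.707 * 18387.36
Step 3: q = 6499.9 Pa

6499.9


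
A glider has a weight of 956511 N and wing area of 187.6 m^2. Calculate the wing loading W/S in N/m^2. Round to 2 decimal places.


Step 1: Wing loading = W / S = 956511 / 187.6
Step 2: Wing loading = 5098.67 N/m^2

5098.67


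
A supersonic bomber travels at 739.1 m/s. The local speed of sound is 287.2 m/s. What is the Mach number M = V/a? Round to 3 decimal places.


Step 1: M = V / a = 739.1 / 287.2
Step 2: M = 2.573

2.573


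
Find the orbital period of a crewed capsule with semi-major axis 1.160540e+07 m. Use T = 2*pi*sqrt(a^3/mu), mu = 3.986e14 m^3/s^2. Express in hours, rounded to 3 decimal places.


Step 1: a^3 / mu = 1.563077e+21 / 3.986e14 = 3.921417e+06
Step 2: sqrt(3.921417e+06) = 1980.2568 s
Step 3: T = 2*pi * 1980.2568 = 12442.32 s
Step 4: T in hours = 12442.32 / 3600 = 3.456 hours

3.456


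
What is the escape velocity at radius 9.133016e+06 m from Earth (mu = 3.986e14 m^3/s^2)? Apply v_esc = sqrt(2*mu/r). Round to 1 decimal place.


Step 1: 2*mu/r = 2 * 3.986e14 / 9.133016e+06 = 87287704.3027
Step 2: v_esc = sqrt(87287704.3027) = 9342.8 m/s

9342.8


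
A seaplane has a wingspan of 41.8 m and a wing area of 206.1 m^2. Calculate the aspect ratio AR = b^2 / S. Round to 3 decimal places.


Step 1: b^2 = 41.8^2 = 1747.24
Step 2: AR = 1747.24 / 206.1 = 8.478

8.478


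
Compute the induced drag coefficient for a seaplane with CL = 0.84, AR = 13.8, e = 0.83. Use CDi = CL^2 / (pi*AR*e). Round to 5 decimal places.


Step 1: CL^2 = 0.84^2 = 0.7056
Step 2: pi * AR * e = 3.14159 * 13.8 * 0.83 = 35.983802
Step 3: CDi = 0.7056 / 35.983802 = 0.01961

0.01961


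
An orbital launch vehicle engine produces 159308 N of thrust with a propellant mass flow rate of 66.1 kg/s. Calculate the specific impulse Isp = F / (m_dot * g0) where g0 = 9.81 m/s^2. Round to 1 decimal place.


Step 1: m_dot * g0 = 66.1 * 9.81 = 648.44
Step 2: Isp = 159308 / 648.44 = 245.7 s

245.7


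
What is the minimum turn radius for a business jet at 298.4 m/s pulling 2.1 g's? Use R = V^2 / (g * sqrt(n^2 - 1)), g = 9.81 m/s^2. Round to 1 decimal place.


Step 1: V^2 = 298.4^2 = 89042.56
Step 2: n^2 - 1 = 2.1^2 - 1 = 3.41
Step 3: sqrt(3.41) = 1.846619
Step 4: R = 89042.56 / (9.81 * 1.846619) = 4915.3 m

4915.3


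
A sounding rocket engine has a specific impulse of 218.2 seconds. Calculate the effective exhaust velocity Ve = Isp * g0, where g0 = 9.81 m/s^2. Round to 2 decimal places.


Step 1: Ve = Isp * g0 = 218.2 * 9.81
Step 2: Ve = 2140.54 m/s

2140.54


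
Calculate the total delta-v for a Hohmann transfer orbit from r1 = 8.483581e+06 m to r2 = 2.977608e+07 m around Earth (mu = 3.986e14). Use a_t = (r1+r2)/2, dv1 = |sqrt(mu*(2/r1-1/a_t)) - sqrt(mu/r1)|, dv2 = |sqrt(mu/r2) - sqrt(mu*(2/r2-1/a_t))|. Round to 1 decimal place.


Step 1: Transfer semi-major axis a_t = (8.483581e+06 + 2.977608e+07) / 2 = 1.912983e+07 m
Step 2: v1 (circular at r1) = sqrt(mu/r1) = 6854.55 m/s
Step 3: v_t1 = sqrt(mu*(2/r1 - 1/a_t)) = 8551.79 m/s
Step 4: dv1 = |8551.79 - 6854.55| = 1697.24 m/s
Step 5: v2 (circular at r2) = 3658.77 m/s, v_t2 = 2436.51 m/s
Step 6: dv2 = |3658.77 - 2436.51| = 1222.25 m/s
Step 7: Total delta-v = 1697.24 + 1222.25 = 2919.5 m/s

2919.5


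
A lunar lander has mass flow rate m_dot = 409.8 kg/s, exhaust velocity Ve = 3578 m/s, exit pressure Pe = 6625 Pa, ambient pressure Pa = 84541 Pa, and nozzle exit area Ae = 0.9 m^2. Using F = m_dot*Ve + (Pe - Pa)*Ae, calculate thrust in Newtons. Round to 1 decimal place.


Step 1: Momentum thrust = m_dot * Ve = 409.8 * 3578 = 1466264.4 N
Step 2: Pressure thrust = (Pe - Pa) * Ae = (6625 - 84541) * 0.9 = -70124.4 N
Step 3: Total thrust F = 1466264.4 + -70124.4 = 1396140.0 N

1396140.0


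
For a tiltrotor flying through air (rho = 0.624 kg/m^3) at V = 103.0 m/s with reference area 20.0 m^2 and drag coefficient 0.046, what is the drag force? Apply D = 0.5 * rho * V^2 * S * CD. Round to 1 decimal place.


Step 1: Dynamic pressure q = 0.5 * 0.624 * 103.0^2 = 3310.008 Pa
Step 2: Drag D = q * S * CD = 3310.008 * 20.0 * 0.046
Step 3: D = 3045.2 N

3045.2


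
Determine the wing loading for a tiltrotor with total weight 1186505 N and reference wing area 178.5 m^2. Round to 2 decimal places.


Step 1: Wing loading = W / S = 1186505 / 178.5
Step 2: Wing loading = 6647.09 N/m^2

6647.09


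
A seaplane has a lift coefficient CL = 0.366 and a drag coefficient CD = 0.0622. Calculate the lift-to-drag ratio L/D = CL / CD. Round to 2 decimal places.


Step 1: L/D = CL / CD = 0.366 / 0.0622
Step 2: L/D = 5.88

5.88


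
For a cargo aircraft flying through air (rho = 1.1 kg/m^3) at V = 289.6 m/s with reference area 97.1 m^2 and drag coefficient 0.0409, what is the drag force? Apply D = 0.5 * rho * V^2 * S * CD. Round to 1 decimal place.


Step 1: Dynamic pressure q = 0.5 * 1.1 * 289.6^2 = 46127.488 Pa
Step 2: Drag D = q * S * CD = 46127.488 * 97.1 * 0.0409
Step 3: D = 183190.2 N

183190.2


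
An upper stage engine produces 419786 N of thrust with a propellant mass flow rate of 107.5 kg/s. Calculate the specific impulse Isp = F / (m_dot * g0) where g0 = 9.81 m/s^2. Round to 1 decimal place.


Step 1: m_dot * g0 = 107.5 * 9.81 = 1054.58
Step 2: Isp = 419786 / 1054.58 = 398.1 s

398.1


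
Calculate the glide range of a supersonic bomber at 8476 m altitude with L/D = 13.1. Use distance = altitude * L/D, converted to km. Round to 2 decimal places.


Step 1: Glide distance = altitude * L/D = 8476 * 13.1 = 111035.6 m
Step 2: Convert to km: 111035.6 / 1000 = 111.04 km

111.04


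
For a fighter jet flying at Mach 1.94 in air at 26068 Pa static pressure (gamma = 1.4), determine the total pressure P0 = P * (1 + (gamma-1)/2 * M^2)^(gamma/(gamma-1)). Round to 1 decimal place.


Step 1: (gamma-1)/2 * M^2 = 0.2 * 3.7636 = 0.75272
Step 2: 1 + 0.75272 = 1.75272
Step 3: Exponent gamma/(gamma-1) = 3.5
Step 4: P0 = 26068 * 1.75272^3.5 = 185823.9 Pa

185823.9


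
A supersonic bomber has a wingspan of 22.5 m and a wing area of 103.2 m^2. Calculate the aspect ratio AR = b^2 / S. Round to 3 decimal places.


Step 1: b^2 = 22.5^2 = 506.25
Step 2: AR = 506.25 / 103.2 = 4.906

4.906


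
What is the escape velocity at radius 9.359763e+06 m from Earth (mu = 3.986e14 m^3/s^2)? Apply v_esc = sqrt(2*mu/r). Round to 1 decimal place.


Step 1: 2*mu/r = 2 * 3.986e14 / 9.359763e+06 = 85173096.7974
Step 2: v_esc = sqrt(85173096.7974) = 9228.9 m/s

9228.9


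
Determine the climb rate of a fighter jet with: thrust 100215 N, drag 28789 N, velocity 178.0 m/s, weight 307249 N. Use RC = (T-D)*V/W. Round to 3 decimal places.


Step 1: Excess thrust = T - D = 100215 - 28789 = 71426 N
Step 2: Excess power = 71426 * 178.0 = 12713828.0 W
Step 3: RC = 12713828.0 / 307249 = 41.380 m/s

41.380


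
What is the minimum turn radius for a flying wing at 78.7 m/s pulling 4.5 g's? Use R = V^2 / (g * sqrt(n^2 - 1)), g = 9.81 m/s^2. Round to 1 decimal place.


Step 1: V^2 = 78.7^2 = 6193.69
Step 2: n^2 - 1 = 4.5^2 - 1 = 19.25
Step 3: sqrt(19.25) = 4.387482
Step 4: R = 6193.69 / (9.81 * 4.387482) = 143.9 m

143.9


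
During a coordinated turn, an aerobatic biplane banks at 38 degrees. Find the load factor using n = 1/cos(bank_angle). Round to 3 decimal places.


Step 1: Convert 38 degrees to radians = 0.663225
Step 2: cos(38 deg) = 0.788011
Step 3: n = 1 / 0.788011 = 1.269

1.269


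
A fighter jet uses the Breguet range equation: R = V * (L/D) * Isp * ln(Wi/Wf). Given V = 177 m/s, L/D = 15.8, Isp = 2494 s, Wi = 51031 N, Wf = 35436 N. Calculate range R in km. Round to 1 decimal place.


Step 1: Coefficient = V * (L/D) * Isp = 177 * 15.8 * 2494 = 6974720.4 m
Step 2: Wi/Wf = 51031 / 35436 = 1.440089
Step 3: ln(1.440089) = 0.364705
Step 4: R = 6974720.4 * 0.364705 = 2543715.7 m = 2543.7 km

2543.7


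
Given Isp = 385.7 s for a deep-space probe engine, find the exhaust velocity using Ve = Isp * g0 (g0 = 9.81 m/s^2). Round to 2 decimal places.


Step 1: Ve = Isp * g0 = 385.7 * 9.81
Step 2: Ve = 3783.72 m/s

3783.72


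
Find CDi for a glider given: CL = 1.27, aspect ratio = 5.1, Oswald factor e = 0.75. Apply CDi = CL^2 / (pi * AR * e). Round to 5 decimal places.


Step 1: CL^2 = 1.27^2 = 1.6129
Step 2: pi * AR * e = 3.14159 * 5.1 * 0.75 = 12.016592
Step 3: CDi = 1.6129 / 12.016592 = 0.13422

0.13422


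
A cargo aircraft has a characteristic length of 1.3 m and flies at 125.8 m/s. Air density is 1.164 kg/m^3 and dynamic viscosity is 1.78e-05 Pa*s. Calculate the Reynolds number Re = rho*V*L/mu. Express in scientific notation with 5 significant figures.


Step 1: Numerator = rho * V * L = 1.164 * 125.8 * 1.3 = 190.36056
Step 2: Re = 190.36056 / 1.78e-05
Step 3: Re = 1.0694e+07

1.0694e+07


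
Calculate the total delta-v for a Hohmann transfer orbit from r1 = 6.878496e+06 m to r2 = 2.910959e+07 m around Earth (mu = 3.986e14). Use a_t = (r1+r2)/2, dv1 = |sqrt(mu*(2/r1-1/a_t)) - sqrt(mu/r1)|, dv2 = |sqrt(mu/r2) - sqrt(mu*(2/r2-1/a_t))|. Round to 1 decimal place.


Step 1: Transfer semi-major axis a_t = (6.878496e+06 + 2.910959e+07) / 2 = 1.799404e+07 m
Step 2: v1 (circular at r1) = sqrt(mu/r1) = 7612.41 m/s
Step 3: v_t1 = sqrt(mu*(2/r1 - 1/a_t)) = 9682.23 m/s
Step 4: dv1 = |9682.23 - 7612.41| = 2069.83 m/s
Step 5: v2 (circular at r2) = 3700.42 m/s, v_t2 = 2287.88 m/s
Step 6: dv2 = |3700.42 - 2287.88| = 1412.54 m/s
Step 7: Total delta-v = 2069.83 + 1412.54 = 3482.4 m/s

3482.4


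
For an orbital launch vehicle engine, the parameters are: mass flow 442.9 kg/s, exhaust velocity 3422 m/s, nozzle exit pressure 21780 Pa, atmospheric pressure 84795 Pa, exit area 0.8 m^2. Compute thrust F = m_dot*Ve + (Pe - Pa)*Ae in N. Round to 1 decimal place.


Step 1: Momentum thrust = m_dot * Ve = 442.9 * 3422 = 1515603.8 N
Step 2: Pressure thrust = (Pe - Pa) * Ae = (21780 - 84795) * 0.8 = -50412.0 N
Step 3: Total thrust F = 1515603.8 + -50412.0 = 1465191.8 N

1465191.8


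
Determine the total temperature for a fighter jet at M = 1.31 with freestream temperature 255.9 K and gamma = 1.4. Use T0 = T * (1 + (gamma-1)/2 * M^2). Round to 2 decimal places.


Step 1: (gamma-1)/2 = 0.2
Step 2: M^2 = 1.7161
Step 3: 1 + 0.2 * 1.7161 = 1.34322
Step 4: T0 = 255.9 * 1.34322 = 343.73 K

343.73


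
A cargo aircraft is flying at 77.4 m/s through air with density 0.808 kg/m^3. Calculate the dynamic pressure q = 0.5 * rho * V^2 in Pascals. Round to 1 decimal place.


Step 1: V^2 = 77.4^2 = 5990.76
Step 2: q = 0.5 * 0.808 * 5990.76
Step 3: q = 2420.3 Pa

2420.3


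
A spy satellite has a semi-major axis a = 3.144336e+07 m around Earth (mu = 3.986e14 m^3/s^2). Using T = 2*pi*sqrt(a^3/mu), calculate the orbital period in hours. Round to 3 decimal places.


Step 1: a^3 / mu = 3.108757e+22 / 3.986e14 = 7.799191e+07
Step 2: sqrt(7.799191e+07) = 8831.3028 s
Step 3: T = 2*pi * 8831.3028 = 55488.71 s
Step 4: T in hours = 55488.71 / 3600 = 15.414 hours

15.414


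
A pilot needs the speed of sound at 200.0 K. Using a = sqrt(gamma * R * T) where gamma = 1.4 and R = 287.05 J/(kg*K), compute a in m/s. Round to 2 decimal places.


Step 1: gamma * R * T = 1.4 * 287.05 * 200.0 = 80374.0
Step 2: a = sqrt(80374.0) = 283.50 m/s

283.50


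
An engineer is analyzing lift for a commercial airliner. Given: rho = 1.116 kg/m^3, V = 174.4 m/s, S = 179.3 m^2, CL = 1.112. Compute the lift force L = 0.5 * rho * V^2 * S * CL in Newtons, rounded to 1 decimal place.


Step 1: Calculate dynamic pressure q = 0.5 * 1.116 * 174.4^2 = 0.5 * 1.116 * 30415.36 = 16971.7709 Pa
Step 2: Multiply by wing area and lift coefficient: L = 16971.7709 * 179.3 * 1.112
Step 3: L = 3043038.5188 * 1.112 = 3383858.8 N

3383858.8


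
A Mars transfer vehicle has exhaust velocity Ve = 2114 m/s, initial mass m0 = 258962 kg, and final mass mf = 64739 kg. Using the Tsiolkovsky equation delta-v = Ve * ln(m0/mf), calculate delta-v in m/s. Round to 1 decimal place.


Step 1: Mass ratio m0/mf = 258962 / 64739 = 4.000093
Step 2: ln(4.000093) = 1.386318
Step 3: delta-v = 2114 * 1.386318 = 2930.7 m/s

2930.7


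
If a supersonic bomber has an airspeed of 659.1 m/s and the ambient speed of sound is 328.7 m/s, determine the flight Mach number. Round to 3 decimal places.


Step 1: M = V / a = 659.1 / 328.7
Step 2: M = 2.005

2.005


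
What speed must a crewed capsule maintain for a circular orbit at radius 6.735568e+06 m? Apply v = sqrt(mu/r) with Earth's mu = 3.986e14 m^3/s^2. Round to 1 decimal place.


Step 1: mu / r = 3.986e14 / 6.735568e+06 = 59178379.611
Step 2: v = sqrt(59178379.611) = 7692.7 m/s

7692.7


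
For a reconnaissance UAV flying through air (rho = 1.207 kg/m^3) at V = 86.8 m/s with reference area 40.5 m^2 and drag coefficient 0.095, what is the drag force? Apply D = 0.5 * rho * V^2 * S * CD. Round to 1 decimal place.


Step 1: Dynamic pressure q = 0.5 * 1.207 * 86.8^2 = 4546.9138 Pa
Step 2: Drag D = q * S * CD = 4546.9138 * 40.5 * 0.095
Step 3: D = 17494.3 N

17494.3


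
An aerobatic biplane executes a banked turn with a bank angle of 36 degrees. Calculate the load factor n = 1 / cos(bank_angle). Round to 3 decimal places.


Step 1: Convert 36 degrees to radians = 0.628319
Step 2: cos(36 deg) = 0.809017
Step 3: n = 1 / 0.809017 = 1.236

1.236


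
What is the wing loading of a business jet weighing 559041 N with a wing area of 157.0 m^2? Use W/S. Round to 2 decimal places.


Step 1: Wing loading = W / S = 559041 / 157.0
Step 2: Wing loading = 3560.77 N/m^2

3560.77


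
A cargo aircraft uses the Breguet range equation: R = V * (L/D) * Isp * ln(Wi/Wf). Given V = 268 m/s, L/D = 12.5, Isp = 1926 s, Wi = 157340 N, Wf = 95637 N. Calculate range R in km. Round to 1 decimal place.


Step 1: Coefficient = V * (L/D) * Isp = 268 * 12.5 * 1926 = 6452100.0 m
Step 2: Wi/Wf = 157340 / 95637 = 1.645179
Step 3: ln(1.645179) = 0.497849
Step 4: R = 6452100.0 * 0.497849 = 3212173.4 m = 3212.2 km

3212.2


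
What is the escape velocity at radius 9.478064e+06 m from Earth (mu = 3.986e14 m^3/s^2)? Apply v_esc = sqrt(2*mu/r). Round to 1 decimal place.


Step 1: 2*mu/r = 2 * 3.986e14 / 9.478064e+06 = 84110003.8995
Step 2: v_esc = sqrt(84110003.8995) = 9171.2 m/s

9171.2


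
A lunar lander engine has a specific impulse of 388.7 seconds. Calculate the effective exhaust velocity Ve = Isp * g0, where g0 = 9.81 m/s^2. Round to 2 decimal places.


Step 1: Ve = Isp * g0 = 388.7 * 9.81
Step 2: Ve = 3813.15 m/s

3813.15


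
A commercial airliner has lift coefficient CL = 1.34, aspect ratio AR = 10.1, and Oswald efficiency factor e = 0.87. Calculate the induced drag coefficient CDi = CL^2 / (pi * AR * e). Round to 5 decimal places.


Step 1: CL^2 = 1.34^2 = 1.7956
Step 2: pi * AR * e = 3.14159 * 10.1 * 0.87 = 27.605175
Step 3: CDi = 1.7956 / 27.605175 = 0.06505

0.06505


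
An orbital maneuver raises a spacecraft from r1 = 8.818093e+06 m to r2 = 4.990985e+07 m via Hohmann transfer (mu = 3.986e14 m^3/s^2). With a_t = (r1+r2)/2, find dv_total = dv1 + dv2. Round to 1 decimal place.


Step 1: Transfer semi-major axis a_t = (8.818093e+06 + 4.990985e+07) / 2 = 2.936397e+07 m
Step 2: v1 (circular at r1) = sqrt(mu/r1) = 6723.28 m/s
Step 3: v_t1 = sqrt(mu*(2/r1 - 1/a_t)) = 8765.31 m/s
Step 4: dv1 = |8765.31 - 6723.28| = 2042.02 m/s
Step 5: v2 (circular at r2) = 2826.02 m/s, v_t2 = 1548.66 m/s
Step 6: dv2 = |2826.02 - 1548.66| = 1277.36 m/s
Step 7: Total delta-v = 2042.02 + 1277.36 = 3319.4 m/s

3319.4


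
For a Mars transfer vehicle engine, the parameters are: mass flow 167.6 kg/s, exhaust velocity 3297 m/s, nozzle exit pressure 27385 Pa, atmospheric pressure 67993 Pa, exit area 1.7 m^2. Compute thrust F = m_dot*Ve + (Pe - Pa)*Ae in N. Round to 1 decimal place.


Step 1: Momentum thrust = m_dot * Ve = 167.6 * 3297 = 552577.2 N
Step 2: Pressure thrust = (Pe - Pa) * Ae = (27385 - 67993) * 1.7 = -69033.6 N
Step 3: Total thrust F = 552577.2 + -69033.6 = 483543.6 N

483543.6


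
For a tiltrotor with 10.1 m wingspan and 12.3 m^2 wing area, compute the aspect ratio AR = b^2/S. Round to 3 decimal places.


Step 1: b^2 = 10.1^2 = 102.01
Step 2: AR = 102.01 / 12.3 = 8.293

8.293


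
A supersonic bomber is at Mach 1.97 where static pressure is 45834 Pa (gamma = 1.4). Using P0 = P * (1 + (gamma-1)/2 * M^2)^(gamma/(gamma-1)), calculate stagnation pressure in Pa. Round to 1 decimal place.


Step 1: (gamma-1)/2 * M^2 = 0.2 * 3.8809 = 0.77618
Step 2: 1 + 0.77618 = 1.77618
Step 3: Exponent gamma/(gamma-1) = 3.5
Step 4: P0 = 45834 * 1.77618^3.5 = 342288.4 Pa

342288.4


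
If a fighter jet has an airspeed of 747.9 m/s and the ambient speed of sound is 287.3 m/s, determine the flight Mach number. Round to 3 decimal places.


Step 1: M = V / a = 747.9 / 287.3
Step 2: M = 2.603

2.603


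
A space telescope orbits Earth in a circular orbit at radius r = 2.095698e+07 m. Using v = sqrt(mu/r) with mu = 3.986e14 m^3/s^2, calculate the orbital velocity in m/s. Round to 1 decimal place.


Step 1: mu / r = 3.986e14 / 2.095698e+07 = 19019916.0375
Step 2: v = sqrt(19019916.0375) = 4361.2 m/s

4361.2


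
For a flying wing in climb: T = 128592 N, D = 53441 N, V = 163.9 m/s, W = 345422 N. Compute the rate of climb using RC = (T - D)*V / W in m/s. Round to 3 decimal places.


Step 1: Excess thrust = T - D = 128592 - 53441 = 75151 N
Step 2: Excess power = 75151 * 163.9 = 12317248.9 W
Step 3: RC = 12317248.9 / 345422 = 35.659 m/s

35.659


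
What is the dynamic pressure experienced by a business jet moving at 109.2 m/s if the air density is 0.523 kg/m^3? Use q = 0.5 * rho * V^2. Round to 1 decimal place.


Step 1: V^2 = 109.2^2 = 11924.64
Step 2: q = 0.5 * 0.523 * 11924.64
Step 3: q = 3118.3 Pa

3118.3


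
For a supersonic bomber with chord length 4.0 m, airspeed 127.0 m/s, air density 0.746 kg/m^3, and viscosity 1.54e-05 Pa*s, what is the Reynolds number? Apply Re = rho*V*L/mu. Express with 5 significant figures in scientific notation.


Step 1: Numerator = rho * V * L = 0.746 * 127.0 * 4.0 = 378.968
Step 2: Re = 378.968 / 1.54e-05
Step 3: Re = 2.4608e+07

2.4608e+07


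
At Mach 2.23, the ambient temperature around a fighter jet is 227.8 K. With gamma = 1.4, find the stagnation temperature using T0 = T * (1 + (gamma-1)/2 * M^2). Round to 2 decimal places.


Step 1: (gamma-1)/2 = 0.2
Step 2: M^2 = 4.9729
Step 3: 1 + 0.2 * 4.9729 = 1.99458
Step 4: T0 = 227.8 * 1.99458 = 454.37 K

454.37


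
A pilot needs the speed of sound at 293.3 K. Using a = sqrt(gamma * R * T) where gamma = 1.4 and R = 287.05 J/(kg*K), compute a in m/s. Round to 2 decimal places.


Step 1: gamma * R * T = 1.4 * 287.05 * 293.3 = 117868.471
Step 2: a = sqrt(117868.471) = 343.32 m/s

343.32


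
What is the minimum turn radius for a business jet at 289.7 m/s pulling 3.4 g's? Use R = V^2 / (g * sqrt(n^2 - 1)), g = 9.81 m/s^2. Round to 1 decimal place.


Step 1: V^2 = 289.7^2 = 83926.09
Step 2: n^2 - 1 = 3.4^2 - 1 = 10.56
Step 3: sqrt(10.56) = 3.249615
Step 4: R = 83926.09 / (9.81 * 3.249615) = 2632.7 m

2632.7


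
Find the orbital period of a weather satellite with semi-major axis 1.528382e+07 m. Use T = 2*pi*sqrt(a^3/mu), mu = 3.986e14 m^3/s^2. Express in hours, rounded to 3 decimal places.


Step 1: a^3 / mu = 3.570226e+21 / 3.986e14 = 8.956915e+06
Step 2: sqrt(8.956915e+06) = 2992.8105 s
Step 3: T = 2*pi * 2992.8105 = 18804.38 s
Step 4: T in hours = 18804.38 / 3600 = 5.223 hours

5.223


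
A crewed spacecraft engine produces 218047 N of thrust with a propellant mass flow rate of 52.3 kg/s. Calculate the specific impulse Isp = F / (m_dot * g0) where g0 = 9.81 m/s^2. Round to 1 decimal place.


Step 1: m_dot * g0 = 52.3 * 9.81 = 513.06
Step 2: Isp = 218047 / 513.06 = 425.0 s

425.0


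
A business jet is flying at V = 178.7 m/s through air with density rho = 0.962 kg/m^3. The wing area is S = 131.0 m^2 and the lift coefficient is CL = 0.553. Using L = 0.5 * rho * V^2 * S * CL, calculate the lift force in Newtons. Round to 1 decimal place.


Step 1: Calculate dynamic pressure q = 0.5 * 0.962 * 178.7^2 = 0.5 * 0.962 * 31933.69 = 15360.1049 Pa
Step 2: Multiply by wing area and lift coefficient: L = 15360.1049 * 131.0 * 0.553
Step 3: L = 2012173.7406 * 0.553 = 1112732.1 N

1112732.1


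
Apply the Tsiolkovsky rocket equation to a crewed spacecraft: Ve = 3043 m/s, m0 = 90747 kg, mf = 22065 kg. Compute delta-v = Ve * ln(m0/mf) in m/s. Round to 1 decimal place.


Step 1: Mass ratio m0/mf = 90747 / 22065 = 4.112712
Step 2: ln(4.112712) = 1.414083
Step 3: delta-v = 3043 * 1.414083 = 4303.1 m/s

4303.1


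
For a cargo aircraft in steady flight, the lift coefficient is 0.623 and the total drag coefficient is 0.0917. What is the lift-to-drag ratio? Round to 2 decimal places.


Step 1: L/D = CL / CD = 0.623 / 0.0917
Step 2: L/D = 6.79

6.79


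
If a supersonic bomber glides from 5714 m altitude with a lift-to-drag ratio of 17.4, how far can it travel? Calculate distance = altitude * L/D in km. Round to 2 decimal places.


Step 1: Glide distance = altitude * L/D = 5714 * 17.4 = 99423.6 m
Step 2: Convert to km: 99423.6 / 1000 = 99.42 km

99.42


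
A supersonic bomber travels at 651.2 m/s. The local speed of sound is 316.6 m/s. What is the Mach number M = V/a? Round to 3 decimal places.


Step 1: M = V / a = 651.2 / 316.6
Step 2: M = 2.057

2.057


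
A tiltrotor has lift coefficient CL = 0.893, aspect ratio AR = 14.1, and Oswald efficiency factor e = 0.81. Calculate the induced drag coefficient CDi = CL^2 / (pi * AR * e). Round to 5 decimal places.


Step 1: CL^2 = 0.893^2 = 0.797449
Step 2: pi * AR * e = 3.14159 * 14.1 * 0.81 = 35.88013
Step 3: CDi = 0.797449 / 35.88013 = 0.02223

0.02223


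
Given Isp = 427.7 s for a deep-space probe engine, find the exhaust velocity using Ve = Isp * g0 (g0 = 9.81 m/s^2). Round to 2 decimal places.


Step 1: Ve = Isp * g0 = 427.7 * 9.81
Step 2: Ve = 4195.74 m/s

4195.74


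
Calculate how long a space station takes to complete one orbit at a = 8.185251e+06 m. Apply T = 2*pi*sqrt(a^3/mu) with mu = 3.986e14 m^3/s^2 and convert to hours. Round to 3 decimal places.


Step 1: a^3 / mu = 5.483982e+20 / 3.986e14 = 1.375811e+06
Step 2: sqrt(1.375811e+06) = 1172.9496 s
Step 3: T = 2*pi * 1172.9496 = 7369.86 s
Step 4: T in hours = 7369.86 / 3600 = 2.047 hours

2.047


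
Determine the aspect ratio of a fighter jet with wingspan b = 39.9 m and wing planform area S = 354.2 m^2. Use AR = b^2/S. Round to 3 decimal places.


Step 1: b^2 = 39.9^2 = 1592.01
Step 2: AR = 1592.01 / 354.2 = 4.495

4.495


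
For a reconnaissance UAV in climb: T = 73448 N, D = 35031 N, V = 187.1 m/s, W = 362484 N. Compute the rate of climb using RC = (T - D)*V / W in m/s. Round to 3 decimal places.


Step 1: Excess thrust = T - D = 73448 - 35031 = 38417 N
Step 2: Excess power = 38417 * 187.1 = 7187820.7 W
Step 3: RC = 7187820.7 / 362484 = 19.829 m/s

19.829


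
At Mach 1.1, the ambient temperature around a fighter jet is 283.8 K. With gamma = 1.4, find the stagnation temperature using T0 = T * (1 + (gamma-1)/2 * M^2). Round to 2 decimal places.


Step 1: (gamma-1)/2 = 0.2
Step 2: M^2 = 1.21
Step 3: 1 + 0.2 * 1.21 = 1.242
Step 4: T0 = 283.8 * 1.242 = 352.48 K

352.48


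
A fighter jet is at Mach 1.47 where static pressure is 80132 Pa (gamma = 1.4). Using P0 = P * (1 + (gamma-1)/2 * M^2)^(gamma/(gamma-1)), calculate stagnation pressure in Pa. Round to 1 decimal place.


Step 1: (gamma-1)/2 * M^2 = 0.2 * 2.1609 = 0.43218
Step 2: 1 + 0.43218 = 1.43218
Step 3: Exponent gamma/(gamma-1) = 3.5
Step 4: P0 = 80132 * 1.43218^3.5 = 281707.0 Pa

281707.0


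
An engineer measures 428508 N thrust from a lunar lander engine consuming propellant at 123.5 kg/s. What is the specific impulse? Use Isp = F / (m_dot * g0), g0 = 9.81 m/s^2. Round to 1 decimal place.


Step 1: m_dot * g0 = 123.5 * 9.81 = 1211.54
Step 2: Isp = 428508 / 1211.54 = 353.7 s

353.7


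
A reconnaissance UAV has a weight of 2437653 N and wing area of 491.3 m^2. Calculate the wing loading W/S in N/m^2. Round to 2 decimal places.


Step 1: Wing loading = W / S = 2437653 / 491.3
Step 2: Wing loading = 4961.64 N/m^2

4961.64


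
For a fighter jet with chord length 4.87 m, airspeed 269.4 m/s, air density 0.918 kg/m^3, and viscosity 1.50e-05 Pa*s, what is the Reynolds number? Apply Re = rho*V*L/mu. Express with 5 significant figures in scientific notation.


Step 1: Numerator = rho * V * L = 0.918 * 269.4 * 4.87 = 1204.395804
Step 2: Re = 1204.395804 / 1.50e-05
Step 3: Re = 8.0293e+07

8.0293e+07


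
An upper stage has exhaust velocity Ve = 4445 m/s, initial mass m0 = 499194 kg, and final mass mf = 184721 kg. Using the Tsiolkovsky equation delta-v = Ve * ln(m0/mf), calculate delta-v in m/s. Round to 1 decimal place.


Step 1: Mass ratio m0/mf = 499194 / 184721 = 2.702421
Step 2: ln(2.702421) = 0.994148
Step 3: delta-v = 4445 * 0.994148 = 4419.0 m/s

4419.0


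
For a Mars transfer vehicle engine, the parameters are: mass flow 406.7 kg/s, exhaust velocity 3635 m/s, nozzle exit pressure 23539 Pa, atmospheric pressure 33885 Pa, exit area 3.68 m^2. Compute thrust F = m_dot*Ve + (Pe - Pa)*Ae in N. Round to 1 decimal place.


Step 1: Momentum thrust = m_dot * Ve = 406.7 * 3635 = 1478354.5 N
Step 2: Pressure thrust = (Pe - Pa) * Ae = (23539 - 33885) * 3.68 = -38073.28 N
Step 3: Total thrust F = 1478354.5 + -38073.28 = 1440281.2 N

1440281.2


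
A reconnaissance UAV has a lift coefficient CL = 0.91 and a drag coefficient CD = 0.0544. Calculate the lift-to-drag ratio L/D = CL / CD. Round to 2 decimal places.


Step 1: L/D = CL / CD = 0.91 / 0.0544
Step 2: L/D = 16.73

16.73


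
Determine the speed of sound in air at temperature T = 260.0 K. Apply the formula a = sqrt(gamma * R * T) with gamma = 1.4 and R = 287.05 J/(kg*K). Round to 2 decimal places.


Step 1: gamma * R * T = 1.4 * 287.05 * 260.0 = 104486.2
Step 2: a = sqrt(104486.2) = 323.24 m/s

323.24


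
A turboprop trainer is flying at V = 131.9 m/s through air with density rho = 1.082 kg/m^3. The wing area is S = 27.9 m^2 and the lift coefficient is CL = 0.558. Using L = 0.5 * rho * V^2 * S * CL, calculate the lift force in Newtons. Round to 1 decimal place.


Step 1: Calculate dynamic pressure q = 0.5 * 1.082 * 131.9^2 = 0.5 * 1.082 * 17397.61 = 9412.107 Pa
Step 2: Multiply by wing area and lift coefficient: L = 9412.107 * 27.9 * 0.558
Step 3: L = 262597.7856 * 0.558 = 146529.6 N

146529.6


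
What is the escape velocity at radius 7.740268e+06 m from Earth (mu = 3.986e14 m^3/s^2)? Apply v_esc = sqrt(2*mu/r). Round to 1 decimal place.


Step 1: 2*mu/r = 2 * 3.986e14 / 7.740268e+06 = 102993849.8254
Step 2: v_esc = sqrt(102993849.8254) = 10148.6 m/s

10148.6


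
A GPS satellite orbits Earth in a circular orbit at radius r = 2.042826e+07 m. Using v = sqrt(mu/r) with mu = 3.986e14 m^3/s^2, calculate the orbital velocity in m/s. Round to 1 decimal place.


Step 1: mu / r = 3.986e14 / 2.042826e+07 = 19512185.5704
Step 2: v = sqrt(19512185.5704) = 4417.3 m/s

4417.3


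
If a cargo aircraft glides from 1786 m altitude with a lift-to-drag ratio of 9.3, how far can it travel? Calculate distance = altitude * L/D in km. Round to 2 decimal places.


Step 1: Glide distance = altitude * L/D = 1786 * 9.3 = 16609.8 m
Step 2: Convert to km: 16609.8 / 1000 = 16.61 km

16.61


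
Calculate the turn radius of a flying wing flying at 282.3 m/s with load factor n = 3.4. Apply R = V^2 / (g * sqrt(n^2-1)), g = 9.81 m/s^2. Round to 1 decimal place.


Step 1: V^2 = 282.3^2 = 79693.29
Step 2: n^2 - 1 = 3.4^2 - 1 = 10.56
Step 3: sqrt(10.56) = 3.249615
Step 4: R = 79693.29 / (9.81 * 3.249615) = 2499.9 m

2499.9


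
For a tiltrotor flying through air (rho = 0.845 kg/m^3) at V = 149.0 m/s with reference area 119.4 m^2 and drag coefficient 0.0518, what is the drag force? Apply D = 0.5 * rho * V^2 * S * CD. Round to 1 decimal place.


Step 1: Dynamic pressure q = 0.5 * 0.845 * 149.0^2 = 9379.9225 Pa
Step 2: Drag D = q * S * CD = 9379.9225 * 119.4 * 0.0518
Step 3: D = 58014.1 N

58014.1


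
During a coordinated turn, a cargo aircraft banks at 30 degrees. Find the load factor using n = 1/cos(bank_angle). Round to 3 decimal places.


Step 1: Convert 30 degrees to radians = 0.523599
Step 2: cos(30 deg) = 0.866025
Step 3: n = 1 / 0.866025 = 1.155

1.155


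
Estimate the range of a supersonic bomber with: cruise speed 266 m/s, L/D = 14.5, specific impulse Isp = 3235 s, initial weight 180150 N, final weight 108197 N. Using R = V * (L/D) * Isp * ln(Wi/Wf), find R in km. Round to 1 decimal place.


Step 1: Coefficient = V * (L/D) * Isp = 266 * 14.5 * 3235 = 12477395.0 m
Step 2: Wi/Wf = 180150 / 108197 = 1.665018
Step 3: ln(1.665018) = 0.509836
Step 4: R = 12477395.0 * 0.509836 = 6361427.6 m = 6361.4 km

6361.4


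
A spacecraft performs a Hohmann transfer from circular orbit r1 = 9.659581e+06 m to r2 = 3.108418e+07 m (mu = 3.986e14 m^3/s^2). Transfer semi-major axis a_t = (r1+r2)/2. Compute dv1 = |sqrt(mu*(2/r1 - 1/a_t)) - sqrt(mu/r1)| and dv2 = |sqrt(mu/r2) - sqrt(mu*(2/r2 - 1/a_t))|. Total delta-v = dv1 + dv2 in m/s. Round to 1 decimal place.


Step 1: Transfer semi-major axis a_t = (9.659581e+06 + 3.108418e+07) / 2 = 2.037188e+07 m
Step 2: v1 (circular at r1) = sqrt(mu/r1) = 6423.76 m/s
Step 3: v_t1 = sqrt(mu*(2/r1 - 1/a_t)) = 7934.94 m/s
Step 4: dv1 = |7934.94 - 6423.76| = 1511.18 m/s
Step 5: v2 (circular at r2) = 3580.96 m/s, v_t2 = 2465.83 m/s
Step 6: dv2 = |3580.96 - 2465.83| = 1115.13 m/s
Step 7: Total delta-v = 1511.18 + 1115.13 = 2626.3 m/s

2626.3
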